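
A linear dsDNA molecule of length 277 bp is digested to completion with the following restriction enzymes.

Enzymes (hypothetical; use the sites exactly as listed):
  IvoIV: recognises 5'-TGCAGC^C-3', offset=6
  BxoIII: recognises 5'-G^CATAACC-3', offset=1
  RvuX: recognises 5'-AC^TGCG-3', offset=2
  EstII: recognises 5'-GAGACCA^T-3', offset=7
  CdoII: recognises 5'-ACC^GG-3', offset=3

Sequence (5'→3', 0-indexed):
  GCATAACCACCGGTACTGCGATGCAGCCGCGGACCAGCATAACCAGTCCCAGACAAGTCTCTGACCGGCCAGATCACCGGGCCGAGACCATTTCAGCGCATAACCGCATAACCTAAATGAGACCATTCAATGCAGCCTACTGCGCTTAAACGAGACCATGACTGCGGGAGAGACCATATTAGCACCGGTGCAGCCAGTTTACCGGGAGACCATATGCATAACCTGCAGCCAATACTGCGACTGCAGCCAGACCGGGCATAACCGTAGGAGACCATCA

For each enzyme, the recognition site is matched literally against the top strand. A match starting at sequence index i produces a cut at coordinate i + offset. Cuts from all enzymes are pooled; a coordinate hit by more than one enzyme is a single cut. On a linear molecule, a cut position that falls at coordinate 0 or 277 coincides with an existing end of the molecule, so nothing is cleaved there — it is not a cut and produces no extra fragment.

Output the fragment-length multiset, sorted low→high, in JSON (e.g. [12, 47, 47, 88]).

[1,3,3,4,4,4,5,6,6,8,8,8,9,9,10,10,10,11,11,12,12,12,13,14,18,18,19,29]

Site scan:
  IvoIV TGCAGCC/6: at [21, 130, 188, 223, 241] ⇒ [27, 136, 194, 229, 247]
  BxoIII GCATAACC/1: at [0, 36, 97, 105, 215, 255] ⇒ [1, 37, 98, 106, 216, 256]
  RvuX ACTGCG/2: at [14, 138, 160, 233] ⇒ [16, 140, 162, 235]
  EstII GAGACCAT/7: at [83, 118, 151, 169, 205, 267] ⇒ [90, 125, 158, 176, 212, 274]
  CdoII ACCGG/3: at [8, 63, 75, 183, 200, 250] ⇒ [11, 66, 78, 186, 203, 253]

All cut coordinates (distinct, sorted): [1, 11, 16, 27, 37, 66, 78, 90, 98, 106, 125, 136, 140, 158, 162, 176, 186, 194, 203, 212, 216, 229, 235, 247, 253, 256, 274]

Fragment lengths:
  [0,1): 1 bp
  [1,11): 10 bp
  [11,16): 5 bp
  [16,27): 11 bp
  [27,37): 10 bp
  [37,66): 29 bp
  [66,78): 12 bp
  [78,90): 12 bp
  [90,98): 8 bp
  [98,106): 8 bp
  [106,125): 19 bp
  [125,136): 11 bp
  [136,140): 4 bp
  [140,158): 18 bp
  [158,162): 4 bp
  [162,176): 14 bp
  [176,186): 10 bp
  [186,194): 8 bp
  [194,203): 9 bp
  [203,212): 9 bp
  [212,216): 4 bp
  [216,229): 13 bp
  [229,235): 6 bp
  [235,247): 12 bp
  [247,253): 6 bp
  [253,256): 3 bp
  [256,274): 18 bp
  [274,277): 3 bp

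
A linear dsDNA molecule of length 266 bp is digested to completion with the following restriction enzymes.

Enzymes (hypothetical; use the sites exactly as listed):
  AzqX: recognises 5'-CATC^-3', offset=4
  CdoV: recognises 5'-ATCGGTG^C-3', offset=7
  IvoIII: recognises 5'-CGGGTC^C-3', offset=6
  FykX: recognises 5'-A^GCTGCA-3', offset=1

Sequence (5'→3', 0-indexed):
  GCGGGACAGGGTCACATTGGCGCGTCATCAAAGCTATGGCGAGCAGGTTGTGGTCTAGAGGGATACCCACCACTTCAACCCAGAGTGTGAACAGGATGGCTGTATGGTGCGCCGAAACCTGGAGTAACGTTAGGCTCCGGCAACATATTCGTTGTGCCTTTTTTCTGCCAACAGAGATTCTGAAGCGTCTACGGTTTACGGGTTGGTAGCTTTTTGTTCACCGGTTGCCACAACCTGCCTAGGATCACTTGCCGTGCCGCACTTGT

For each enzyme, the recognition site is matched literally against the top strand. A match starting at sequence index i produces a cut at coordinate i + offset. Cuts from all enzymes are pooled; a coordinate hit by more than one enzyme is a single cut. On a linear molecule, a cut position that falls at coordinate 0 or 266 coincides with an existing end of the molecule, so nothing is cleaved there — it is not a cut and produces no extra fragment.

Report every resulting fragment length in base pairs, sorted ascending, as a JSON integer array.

[29,237]

Scan for sites:
  AzqX CATC/4: at [25] ⇒ [29]
  CdoV (ATCGGTGC, off=7): no sites
  IvoIII (CGGGTCC, off=6): no sites
  FykX (AGCTGCA, off=1): no sites

Pooled cuts: [29]

Fragment lengths:
  [0,29): 29 bp
  [29,266): 237 bp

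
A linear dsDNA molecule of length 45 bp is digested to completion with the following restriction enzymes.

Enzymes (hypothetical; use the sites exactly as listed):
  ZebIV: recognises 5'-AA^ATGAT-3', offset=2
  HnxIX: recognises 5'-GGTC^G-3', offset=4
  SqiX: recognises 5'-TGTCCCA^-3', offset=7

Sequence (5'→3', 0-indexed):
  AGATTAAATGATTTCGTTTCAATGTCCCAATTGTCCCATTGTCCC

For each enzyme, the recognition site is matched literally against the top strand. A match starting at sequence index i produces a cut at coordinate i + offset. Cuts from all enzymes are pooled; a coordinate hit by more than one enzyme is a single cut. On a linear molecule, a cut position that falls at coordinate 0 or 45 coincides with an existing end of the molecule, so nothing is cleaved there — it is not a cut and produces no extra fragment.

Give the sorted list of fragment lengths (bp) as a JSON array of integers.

Scan for sites:
  ZebIV AAATGAT/2: at [5] ⇒ [7]
  HnxIX (GGTCG, off=4): no sites
  SqiX TGTCCCA/7: at [22, 31] ⇒ [29, 38]

All cut coordinates (distinct, sorted): [7, 29, 38]

Fragments:
  [0,7): 7 bp
  [7,29): 22 bp
  [29,38): 9 bp
  [38,45): 7 bp

[7,7,9,22]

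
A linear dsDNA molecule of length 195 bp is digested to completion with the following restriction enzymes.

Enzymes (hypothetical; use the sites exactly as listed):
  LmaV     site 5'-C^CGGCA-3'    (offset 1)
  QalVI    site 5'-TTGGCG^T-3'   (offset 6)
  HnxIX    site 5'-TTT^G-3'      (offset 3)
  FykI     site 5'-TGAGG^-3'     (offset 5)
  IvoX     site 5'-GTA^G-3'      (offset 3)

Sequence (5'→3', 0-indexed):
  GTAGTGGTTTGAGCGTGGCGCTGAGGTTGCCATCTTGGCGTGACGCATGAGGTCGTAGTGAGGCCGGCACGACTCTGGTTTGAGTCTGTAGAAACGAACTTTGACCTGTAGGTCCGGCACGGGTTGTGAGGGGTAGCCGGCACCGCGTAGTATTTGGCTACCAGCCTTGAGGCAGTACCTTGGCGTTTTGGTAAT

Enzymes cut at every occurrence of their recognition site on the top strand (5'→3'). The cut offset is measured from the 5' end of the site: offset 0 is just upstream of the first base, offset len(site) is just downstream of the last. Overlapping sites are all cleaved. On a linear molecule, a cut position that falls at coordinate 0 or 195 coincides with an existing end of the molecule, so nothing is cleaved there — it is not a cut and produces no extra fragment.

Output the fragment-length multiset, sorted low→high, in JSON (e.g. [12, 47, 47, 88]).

[1,2,3,4,4,4,5,6,6,6,7,8,9,12,12,12,13,14,16,17,17,17]

Site scan:
  LmaV CCGGCA/1: at [63, 113, 136] ⇒ [64, 114, 137]
  QalVI TTGGCGT/6: at [34, 179] ⇒ [40, 185]
  HnxIX TTTG/3: at [7, 78, 99, 152, 186] ⇒ [10, 81, 102, 155, 189]
  FykI TGAGG/5: at [21, 47, 58, 126, 167] ⇒ [26, 52, 63, 131, 172]
  IvoX GTAG/3: at [0, 54, 87, 107, 132, 146] ⇒ [3, 57, 90, 110, 135, 149]

Pooled cuts: [3, 10, 26, 40, 52, 57, 63, 64, 81, 90, 102, 110, 114, 131, 135, 137, 149, 155, 172, 185, 189]

Fragment lengths:
  [0,3): 3 bp
  [3,10): 7 bp
  [10,26): 16 bp
  [26,40): 14 bp
  [40,52): 12 bp
  [52,57): 5 bp
  [57,63): 6 bp
  [63,64): 1 bp
  [64,81): 17 bp
  [81,90): 9 bp
  [90,102): 12 bp
  [102,110): 8 bp
  [110,114): 4 bp
  [114,131): 17 bp
  [131,135): 4 bp
  [135,137): 2 bp
  [137,149): 12 bp
  [149,155): 6 bp
  [155,172): 17 bp
  [172,185): 13 bp
  [185,189): 4 bp
  [189,195): 6 bp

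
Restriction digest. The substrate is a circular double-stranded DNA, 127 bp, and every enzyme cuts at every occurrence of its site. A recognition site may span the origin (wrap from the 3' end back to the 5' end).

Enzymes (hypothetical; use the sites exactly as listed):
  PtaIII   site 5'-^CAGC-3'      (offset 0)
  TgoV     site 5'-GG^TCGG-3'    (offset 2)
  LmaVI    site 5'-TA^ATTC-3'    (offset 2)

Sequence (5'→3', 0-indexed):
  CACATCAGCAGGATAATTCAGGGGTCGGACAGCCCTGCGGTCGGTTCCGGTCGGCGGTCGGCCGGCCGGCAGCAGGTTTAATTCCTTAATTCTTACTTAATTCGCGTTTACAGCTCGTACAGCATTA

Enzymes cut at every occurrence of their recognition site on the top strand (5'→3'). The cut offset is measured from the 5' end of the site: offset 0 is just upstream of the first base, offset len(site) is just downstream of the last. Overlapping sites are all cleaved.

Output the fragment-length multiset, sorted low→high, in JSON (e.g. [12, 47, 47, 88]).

Per-enzyme occurrences:
  PtaIII CAGC/0: at [5, 29, 69, 110, 119] ⇒ [5, 29, 69, 110, 119]
  TgoV GGTCGG/2: at [22, 38, 48, 55] ⇒ [24, 40, 50, 57]
  LmaVI TAATTC/2: at [13, 78, 86, 97] ⇒ [15, 80, 88, 99]

All cut coordinates (distinct, sorted): [5, 15, 24, 29, 40, 50, 57, 69, 80, 88, 99, 110, 119]

Fragments:
  5→15: 10 bp
  15→24: 9 bp
  24→29: 5 bp
  29→40: 11 bp
  40→50: 10 bp
  50→57: 7 bp
  57→69: 12 bp
  69→80: 11 bp
  80→88: 8 bp
  88→99: 11 bp
  99→110: 11 bp
  110→119: 9 bp
  119→5 (wrap): 127-119+5 = 13 bp

[5,7,8,9,9,10,10,11,11,11,11,12,13]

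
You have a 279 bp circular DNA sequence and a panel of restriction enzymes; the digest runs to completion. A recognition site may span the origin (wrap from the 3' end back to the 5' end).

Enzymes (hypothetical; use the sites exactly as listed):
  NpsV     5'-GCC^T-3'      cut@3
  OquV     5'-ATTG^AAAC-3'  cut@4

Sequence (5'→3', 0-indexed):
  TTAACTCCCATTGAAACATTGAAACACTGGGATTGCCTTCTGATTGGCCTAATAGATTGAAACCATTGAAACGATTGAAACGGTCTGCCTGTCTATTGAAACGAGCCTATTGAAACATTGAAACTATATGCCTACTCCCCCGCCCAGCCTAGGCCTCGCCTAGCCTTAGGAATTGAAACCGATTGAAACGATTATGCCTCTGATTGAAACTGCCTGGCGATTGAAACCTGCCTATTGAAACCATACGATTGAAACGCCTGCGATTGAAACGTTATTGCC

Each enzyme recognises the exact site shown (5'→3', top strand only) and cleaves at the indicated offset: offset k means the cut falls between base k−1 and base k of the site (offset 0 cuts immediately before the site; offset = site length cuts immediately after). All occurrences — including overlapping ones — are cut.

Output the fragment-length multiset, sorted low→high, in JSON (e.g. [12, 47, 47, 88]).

[5,5,5,5,6,7,8,8,8,8,8,9,9,9,9,9,9,10,10,10,12,12,12,13,13,13,14,16,17]

Scan for sites:
  NpsV GCCT/3: at [34, 46, 86, 104, 129, 146, 152, 157, 162, 195, 211, 229, 255, 276] ⇒ [0, 37, 49, 89, 107, 132, 149, 155, 160, 165, 198, 214, 232, 258]
  OquV ATTGAAAC/4: at [9, 17, 55, 64, 73, 94, 108, 116, 171, 181, 202, 219, 233, 247, 262] ⇒ [13, 21, 59, 68, 77, 98, 112, 120, 175, 185, 206, 223, 237, 251, 266]

All cut coordinates (distinct, sorted): [0, 13, 21, 37, 49, 59, 68, 77, 89, 98, 107, 112, 120, 132, 149, 155, 160, 165, 175, 185, 198, 206, 214, 223, 232, 237, 251, 258, 266]

Fragments:
  0→13: 13 bp
  13→21: 8 bp
  21→37: 16 bp
  37→49: 12 bp
  49→59: 10 bp
  59→68: 9 bp
  68→77: 9 bp
  77→89: 12 bp
  89→98: 9 bp
  98→107: 9 bp
  107→112: 5 bp
  112→120: 8 bp
  120→132: 12 bp
  132→149: 17 bp
  149→155: 6 bp
  155→160: 5 bp
  160→165: 5 bp
  165→175: 10 bp
  175→185: 10 bp
  185→198: 13 bp
  198→206: 8 bp
  206→214: 8 bp
  214→223: 9 bp
  223→232: 9 bp
  232→237: 5 bp
  237→251: 14 bp
  251→258: 7 bp
  258→266: 8 bp
  266→0 (wrap): 279-266+0 = 13 bp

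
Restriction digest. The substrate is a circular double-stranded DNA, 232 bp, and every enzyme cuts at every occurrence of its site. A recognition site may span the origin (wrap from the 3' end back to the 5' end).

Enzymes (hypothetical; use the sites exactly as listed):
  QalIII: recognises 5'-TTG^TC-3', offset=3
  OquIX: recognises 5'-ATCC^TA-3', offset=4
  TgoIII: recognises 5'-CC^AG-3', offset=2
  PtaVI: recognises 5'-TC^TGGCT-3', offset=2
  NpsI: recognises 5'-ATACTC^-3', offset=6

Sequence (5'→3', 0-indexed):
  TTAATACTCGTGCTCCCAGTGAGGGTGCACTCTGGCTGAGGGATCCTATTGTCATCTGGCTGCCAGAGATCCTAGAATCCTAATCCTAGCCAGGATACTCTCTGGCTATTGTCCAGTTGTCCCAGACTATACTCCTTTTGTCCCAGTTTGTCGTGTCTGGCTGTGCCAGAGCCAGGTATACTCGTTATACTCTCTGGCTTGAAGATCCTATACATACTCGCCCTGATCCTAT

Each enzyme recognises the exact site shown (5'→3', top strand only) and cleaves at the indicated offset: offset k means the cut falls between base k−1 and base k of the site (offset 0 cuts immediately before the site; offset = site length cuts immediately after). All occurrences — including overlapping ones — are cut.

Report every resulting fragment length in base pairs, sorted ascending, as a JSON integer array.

[2,2,3,4,4,5,5,5,5,6,6,6,6,7,8,8,8,8,9,9,9,10,10,10,11,11,12,14,14,15]

Per-enzyme occurrences:
  QalIII TTGTC/3: at [48, 108, 116, 137, 147] ⇒ [51, 111, 119, 140, 150]
  OquIX ATCCTA/4: at [42, 68, 76, 82, 204, 225] ⇒ [46, 72, 80, 86, 208, 229]
  TgoIII CCAG/2: at [15, 62, 89, 112, 121, 142, 165, 171] ⇒ [17, 64, 91, 114, 123, 144, 167, 173]
  PtaVI TCTGGCT/2: at [30, 54, 100, 155, 192] ⇒ [32, 56, 102, 157, 194]
  NpsI ATACTC/6: at [3, 94, 128, 177, 186, 213] ⇒ [9, 100, 134, 183, 192, 219]

Pooled cuts: [9, 17, 32, 46, 51, 56, 64, 72, 80, 86, 91, 100, 102, 111, 114, 119, 123, 134, 140, 144, 150, 157, 167, 173, 183, 192, 194, 208, 219, 229]

Fragment lengths:
  9→17: 8 bp
  17→32: 15 bp
  32→46: 14 bp
  46→51: 5 bp
  51→56: 5 bp
  56→64: 8 bp
  64→72: 8 bp
  72→80: 8 bp
  80→86: 6 bp
  86→91: 5 bp
  91→100: 9 bp
  100→102: 2 bp
  102→111: 9 bp
  111→114: 3 bp
  114→119: 5 bp
  119→123: 4 bp
  123→134: 11 bp
  134→140: 6 bp
  140→144: 4 bp
  144→150: 6 bp
  150→157: 7 bp
  157→167: 10 bp
  167→173: 6 bp
  173→183: 10 bp
  183→192: 9 bp
  192→194: 2 bp
  194→208: 14 bp
  208→219: 11 bp
  219→229: 10 bp
  229→9 (wrap): 232-229+9 = 12 bp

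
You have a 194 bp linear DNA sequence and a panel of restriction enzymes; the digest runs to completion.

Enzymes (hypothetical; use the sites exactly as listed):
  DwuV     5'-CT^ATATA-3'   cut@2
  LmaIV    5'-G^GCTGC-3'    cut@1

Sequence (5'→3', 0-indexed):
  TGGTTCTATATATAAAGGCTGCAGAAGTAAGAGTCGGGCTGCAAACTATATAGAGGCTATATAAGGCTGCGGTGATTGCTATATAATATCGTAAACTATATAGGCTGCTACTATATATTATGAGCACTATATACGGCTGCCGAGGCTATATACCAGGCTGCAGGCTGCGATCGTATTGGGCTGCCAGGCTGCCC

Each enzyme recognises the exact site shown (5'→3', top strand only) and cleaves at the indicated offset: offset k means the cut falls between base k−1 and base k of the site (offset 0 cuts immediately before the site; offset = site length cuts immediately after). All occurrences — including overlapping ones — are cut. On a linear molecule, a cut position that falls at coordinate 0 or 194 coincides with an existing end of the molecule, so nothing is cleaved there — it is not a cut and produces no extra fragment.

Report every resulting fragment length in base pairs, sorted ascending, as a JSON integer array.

[6,7,7,7,7,7,8,9,9,10,10,11,12,15,16,16,17,20]

Scan for sites:
  DwuV (CTATATA, off=2): starts [5, 45, 56, 78, 95, 110, 126, 145] → cuts [7, 47, 58, 80, 97, 112, 128, 147]
  LmaIV (GGCTGC, off=1): starts [16, 36, 64, 102, 134, 155, 162, 178, 186] → cuts [17, 37, 65, 103, 135, 156, 163, 179, 187]

Pooled cuts: [7, 17, 37, 47, 58, 65, 80, 97, 103, 112, 128, 135, 147, 156, 163, 179, 187]

Fragments:
  [0,7): 7 bp
  [7,17): 10 bp
  [17,37): 20 bp
  [37,47): 10 bp
  [47,58): 11 bp
  [58,65): 7 bp
  [65,80): 15 bp
  [80,97): 17 bp
  [97,103): 6 bp
  [103,112): 9 bp
  [112,128): 16 bp
  [128,135): 7 bp
  [135,147): 12 bp
  [147,156): 9 bp
  [156,163): 7 bp
  [163,179): 16 bp
  [179,187): 8 bp
  [187,194): 7 bp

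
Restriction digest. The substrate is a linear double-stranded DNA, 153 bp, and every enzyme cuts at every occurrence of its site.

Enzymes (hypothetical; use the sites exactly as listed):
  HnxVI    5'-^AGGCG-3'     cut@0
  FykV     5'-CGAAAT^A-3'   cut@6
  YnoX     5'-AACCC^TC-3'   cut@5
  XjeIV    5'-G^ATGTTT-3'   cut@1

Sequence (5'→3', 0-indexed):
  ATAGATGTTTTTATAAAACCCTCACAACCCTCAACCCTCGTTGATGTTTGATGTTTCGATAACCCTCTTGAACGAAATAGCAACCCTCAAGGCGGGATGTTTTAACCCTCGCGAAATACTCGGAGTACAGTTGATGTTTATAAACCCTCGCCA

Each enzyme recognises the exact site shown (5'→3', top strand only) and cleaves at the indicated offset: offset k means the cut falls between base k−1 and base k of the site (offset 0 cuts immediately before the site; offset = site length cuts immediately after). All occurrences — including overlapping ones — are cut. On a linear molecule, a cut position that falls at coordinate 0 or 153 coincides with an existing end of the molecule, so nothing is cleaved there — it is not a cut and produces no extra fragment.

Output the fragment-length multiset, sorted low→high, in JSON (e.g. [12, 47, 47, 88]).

[3,4,6,6,7,7,7,8,9,9,12,13,14,15,16,17]

Per-enzyme occurrences:
  HnxVI (AGGCG, off=0): starts [89] → cuts [89]
  FykV (CGAAATA, off=6): starts [72, 111] → cuts [78, 117]
  YnoX (AACCCTC, off=5): starts [16, 25, 32, 60, 81, 103, 142] → cuts [21, 30, 37, 65, 86, 108, 147]
  XjeIV (GATGTTT, off=1): starts [3, 42, 49, 95, 132] → cuts [4, 43, 50, 96, 133]

Pooled cuts: [4, 21, 30, 37, 43, 50, 65, 78, 86, 89, 96, 108, 117, 133, 147]

Fragments:
  [0,4): 4 bp
  [4,21): 17 bp
  [21,30): 9 bp
  [30,37): 7 bp
  [37,43): 6 bp
  [43,50): 7 bp
  [50,65): 15 bp
  [65,78): 13 bp
  [78,86): 8 bp
  [86,89): 3 bp
  [89,96): 7 bp
  [96,108): 12 bp
  [108,117): 9 bp
  [117,133): 16 bp
  [133,147): 14 bp
  [147,153): 6 bp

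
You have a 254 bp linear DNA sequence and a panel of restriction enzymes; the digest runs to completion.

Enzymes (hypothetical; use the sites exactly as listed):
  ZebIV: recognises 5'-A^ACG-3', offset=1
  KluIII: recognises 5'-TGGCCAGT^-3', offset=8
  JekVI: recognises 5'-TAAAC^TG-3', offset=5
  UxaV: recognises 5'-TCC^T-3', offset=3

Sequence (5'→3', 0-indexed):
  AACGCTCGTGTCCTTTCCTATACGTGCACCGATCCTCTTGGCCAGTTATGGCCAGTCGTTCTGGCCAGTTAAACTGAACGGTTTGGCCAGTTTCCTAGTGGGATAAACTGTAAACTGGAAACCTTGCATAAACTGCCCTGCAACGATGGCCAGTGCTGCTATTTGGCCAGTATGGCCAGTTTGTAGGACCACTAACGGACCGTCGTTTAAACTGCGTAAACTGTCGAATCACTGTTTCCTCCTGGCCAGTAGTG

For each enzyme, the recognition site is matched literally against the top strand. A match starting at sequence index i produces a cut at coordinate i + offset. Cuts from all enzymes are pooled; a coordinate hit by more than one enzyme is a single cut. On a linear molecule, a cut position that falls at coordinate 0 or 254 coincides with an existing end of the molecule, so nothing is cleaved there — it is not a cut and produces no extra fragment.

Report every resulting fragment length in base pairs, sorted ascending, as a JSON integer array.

Site scan:
  ZebIV (AACG, off=1): starts [0, 76, 141, 193] → cuts [1, 77, 142, 194]
  KluIII (TGGCCAGT, off=8): starts [38, 48, 61, 83, 146, 163, 172, 242] → cuts [46, 56, 69, 91, 154, 171, 180, 250]
  JekVI (TAAACTG, off=5): starts [69, 103, 110, 128, 207, 216] → cuts [74, 108, 115, 133, 212, 221]
  UxaV (TCCT, off=3): starts [10, 15, 32, 92, 236, 239] → cuts [13, 18, 35, 95, 239, 242]

Pooled cuts: [1, 13, 18, 35, 46, 56, 69, 74, 77, 91, 95, 108, 115, 133, 142, 154, 171, 180, 194, 212, 221, 239, 242, 250]

Fragment lengths:
  [0,1): 1 bp
  [1,13): 12 bp
  [13,18): 5 bp
  [18,35): 17 bp
  [35,46): 11 bp
  [46,56): 10 bp
  [56,69): 13 bp
  [69,74): 5 bp
  [74,77): 3 bp
  [77,91): 14 bp
  [91,95): 4 bp
  [95,108): 13 bp
  [108,115): 7 bp
  [115,133): 18 bp
  [133,142): 9 bp
  [142,154): 12 bp
  [154,171): 17 bp
  [171,180): 9 bp
  [180,194): 14 bp
  [194,212): 18 bp
  [212,221): 9 bp
  [221,239): 18 bp
  [239,242): 3 bp
  [242,250): 8 bp
  [250,254): 4 bp

[1,3,3,4,4,5,5,7,8,9,9,9,10,11,12,12,13,13,14,14,17,17,18,18,18]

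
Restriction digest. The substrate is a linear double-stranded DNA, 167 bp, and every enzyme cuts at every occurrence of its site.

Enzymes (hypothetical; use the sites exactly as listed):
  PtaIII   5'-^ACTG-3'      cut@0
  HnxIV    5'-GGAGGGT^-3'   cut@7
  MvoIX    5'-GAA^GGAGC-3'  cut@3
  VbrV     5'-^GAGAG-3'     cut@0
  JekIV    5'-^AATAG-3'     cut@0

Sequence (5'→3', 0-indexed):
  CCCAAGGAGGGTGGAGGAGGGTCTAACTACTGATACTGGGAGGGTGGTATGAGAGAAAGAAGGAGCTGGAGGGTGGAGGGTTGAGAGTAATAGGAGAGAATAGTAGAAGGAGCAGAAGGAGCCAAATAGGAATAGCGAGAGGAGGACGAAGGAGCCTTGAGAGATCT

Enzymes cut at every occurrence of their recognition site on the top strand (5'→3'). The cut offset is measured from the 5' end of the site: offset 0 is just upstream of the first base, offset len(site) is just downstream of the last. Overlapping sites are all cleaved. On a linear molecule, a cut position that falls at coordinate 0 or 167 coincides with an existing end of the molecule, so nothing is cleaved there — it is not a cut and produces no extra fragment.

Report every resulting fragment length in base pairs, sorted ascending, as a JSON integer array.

Per-enzyme occurrences:
  PtaIII ACTG/0: at [28, 34] ⇒ [28, 34]
  HnxIV GGAGGGT/7: at [5, 15, 38, 67, 74] ⇒ [12, 22, 45, 74, 81]
  MvoIX GAAGGAGC/3: at [58, 105, 114, 147] ⇒ [61, 108, 117, 150]
  VbrV GAGAG/0: at [50, 82, 93, 136, 158] ⇒ [50, 82, 93, 136, 158]
  JekIV AATAG/0: at [88, 98, 124, 130] ⇒ [88, 98, 124, 130]

Pooled cuts: [12, 22, 28, 34, 45, 50, 61, 74, 81, 82, 88, 93, 98, 108, 117, 124, 130, 136, 150, 158]

Fragment lengths:
  [0,12): 12 bp
  [12,22): 10 bp
  [22,28): 6 bp
  [28,34): 6 bp
  [34,45): 11 bp
  [45,50): 5 bp
  [50,61): 11 bp
  [61,74): 13 bp
  [74,81): 7 bp
  [81,82): 1 bp
  [82,88): 6 bp
  [88,93): 5 bp
  [93,98): 5 bp
  [98,108): 10 bp
  [108,117): 9 bp
  [117,124): 7 bp
  [124,130): 6 bp
  [130,136): 6 bp
  [136,150): 14 bp
  [150,158): 8 bp
  [158,167): 9 bp

[1,5,5,5,6,6,6,6,6,7,7,8,9,9,10,10,11,11,12,13,14]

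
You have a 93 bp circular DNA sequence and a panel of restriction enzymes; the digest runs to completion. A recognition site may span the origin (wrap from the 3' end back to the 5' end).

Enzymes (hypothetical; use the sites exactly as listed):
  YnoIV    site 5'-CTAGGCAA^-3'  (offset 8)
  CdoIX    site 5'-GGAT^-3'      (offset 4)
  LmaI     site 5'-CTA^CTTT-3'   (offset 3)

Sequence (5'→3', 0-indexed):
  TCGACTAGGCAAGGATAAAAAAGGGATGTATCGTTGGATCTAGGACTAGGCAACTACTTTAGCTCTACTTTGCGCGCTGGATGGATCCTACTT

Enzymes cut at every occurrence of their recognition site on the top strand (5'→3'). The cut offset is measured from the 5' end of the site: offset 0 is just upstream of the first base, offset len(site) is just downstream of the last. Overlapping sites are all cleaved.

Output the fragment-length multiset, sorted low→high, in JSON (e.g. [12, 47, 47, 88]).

[3,4,4,4,11,11,12,14,15,15]

Scan for sites:
  YnoIV CTAGGCAA/8: at [4, 45] ⇒ [12, 53]
  CdoIX GGAT/4: at [12, 23, 35, 78, 82] ⇒ [16, 27, 39, 82, 86]
  LmaI CTACTTT/3: at [53, 64, 87] ⇒ [56, 67, 90]

Pooled cuts: [12, 16, 27, 39, 53, 56, 67, 82, 86, 90]

Fragments:
  12→16: 4 bp
  16→27: 11 bp
  27→39: 12 bp
  39→53: 14 bp
  53→56: 3 bp
  56→67: 11 bp
  67→82: 15 bp
  82→86: 4 bp
  86→90: 4 bp
  90→12 (wrap): 93-90+12 = 15 bp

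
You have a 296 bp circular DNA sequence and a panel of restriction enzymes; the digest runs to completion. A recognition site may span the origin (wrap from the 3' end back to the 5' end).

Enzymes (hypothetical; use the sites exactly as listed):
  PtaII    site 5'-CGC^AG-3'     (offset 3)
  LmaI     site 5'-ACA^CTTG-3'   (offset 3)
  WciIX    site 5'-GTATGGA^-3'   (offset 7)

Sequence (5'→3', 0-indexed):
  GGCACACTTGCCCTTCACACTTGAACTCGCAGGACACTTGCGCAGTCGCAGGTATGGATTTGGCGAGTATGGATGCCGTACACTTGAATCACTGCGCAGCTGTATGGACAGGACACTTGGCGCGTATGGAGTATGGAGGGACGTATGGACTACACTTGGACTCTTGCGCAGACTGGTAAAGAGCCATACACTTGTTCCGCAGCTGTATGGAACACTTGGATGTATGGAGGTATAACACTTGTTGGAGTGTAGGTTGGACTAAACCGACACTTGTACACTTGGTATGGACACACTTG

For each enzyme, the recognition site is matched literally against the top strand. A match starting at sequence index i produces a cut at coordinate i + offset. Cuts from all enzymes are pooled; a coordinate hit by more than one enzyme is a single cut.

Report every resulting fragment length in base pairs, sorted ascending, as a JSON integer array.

[3,4,5,6,6,7,7,7,8,9,9,9,10,10,11,11,11,11,12,13,14,15,15,15,15,21,32]

Site scan:
  PtaII (CGCAG, off=3): starts [27, 40, 46, 94, 166, 197] → cuts [30, 43, 49, 97, 169, 200]
  LmaI (ACACTTG, off=3): starts [3, 16, 33, 79, 112, 151, 187, 211, 234, 266, 274, 289] → cuts [6, 19, 36, 82, 115, 154, 190, 214, 237, 269, 277, 292]
  WciIX (GTATGGA, off=7): starts [51, 66, 101, 123, 130, 142, 204, 221, 281] → cuts [58, 73, 108, 130, 137, 149, 211, 228, 288]

Pooled cuts: [6, 19, 30, 36, 43, 49, 58, 73, 82, 97, 108, 115, 130, 137, 149, 154, 169, 190, 200, 211, 214, 228, 237, 269, 277, 288, 292]

Fragments:
  6→19: 13 bp
  19→30: 11 bp
  30→36: 6 bp
  36→43: 7 bp
  43→49: 6 bp
  49→58: 9 bp
  58→73: 15 bp
  73→82: 9 bp
  82→97: 15 bp
  97→108: 11 bp
  108→115: 7 bp
  115→130: 15 bp
  130→137: 7 bp
  137→149: 12 bp
  149→154: 5 bp
  154→169: 15 bp
  169→190: 21 bp
  190→200: 10 bp
  200→211: 11 bp
  211→214: 3 bp
  214→228: 14 bp
  228→237: 9 bp
  237→269: 32 bp
  269→277: 8 bp
  277→288: 11 bp
  288→292: 4 bp
  292→6 (wrap): 296-292+6 = 10 bp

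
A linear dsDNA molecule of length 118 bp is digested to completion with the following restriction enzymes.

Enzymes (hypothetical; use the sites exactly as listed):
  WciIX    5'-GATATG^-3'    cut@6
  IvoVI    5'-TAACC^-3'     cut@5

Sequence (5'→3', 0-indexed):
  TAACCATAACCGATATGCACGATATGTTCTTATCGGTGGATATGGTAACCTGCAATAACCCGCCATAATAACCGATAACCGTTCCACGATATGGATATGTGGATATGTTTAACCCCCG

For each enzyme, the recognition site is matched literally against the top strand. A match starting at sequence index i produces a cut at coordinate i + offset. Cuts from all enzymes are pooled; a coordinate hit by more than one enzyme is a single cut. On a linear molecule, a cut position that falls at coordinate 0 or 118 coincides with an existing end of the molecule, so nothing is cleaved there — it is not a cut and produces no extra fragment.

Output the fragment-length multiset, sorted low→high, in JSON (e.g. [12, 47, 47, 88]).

Scan for sites:
  WciIX (GATATG, off=6): starts [11, 20, 38, 87, 93, 101] → cuts [17, 26, 44, 93, 99, 107]
  IvoVI (TAACC, off=5): starts [0, 6, 45, 55, 68, 75, 109] → cuts [5, 11, 50, 60, 73, 80, 114]

Pooled cuts: [5, 11, 17, 26, 44, 50, 60, 73, 80, 93, 99, 107, 114]

Fragment lengths:
  [0,5): 5 bp
  [5,11): 6 bp
  [11,17): 6 bp
  [17,26): 9 bp
  [26,44): 18 bp
  [44,50): 6 bp
  [50,60): 10 bp
  [60,73): 13 bp
  [73,80): 7 bp
  [80,93): 13 bp
  [93,99): 6 bp
  [99,107): 8 bp
  [107,114): 7 bp
  [114,118): 4 bp

[4,5,6,6,6,6,7,7,8,9,10,13,13,18]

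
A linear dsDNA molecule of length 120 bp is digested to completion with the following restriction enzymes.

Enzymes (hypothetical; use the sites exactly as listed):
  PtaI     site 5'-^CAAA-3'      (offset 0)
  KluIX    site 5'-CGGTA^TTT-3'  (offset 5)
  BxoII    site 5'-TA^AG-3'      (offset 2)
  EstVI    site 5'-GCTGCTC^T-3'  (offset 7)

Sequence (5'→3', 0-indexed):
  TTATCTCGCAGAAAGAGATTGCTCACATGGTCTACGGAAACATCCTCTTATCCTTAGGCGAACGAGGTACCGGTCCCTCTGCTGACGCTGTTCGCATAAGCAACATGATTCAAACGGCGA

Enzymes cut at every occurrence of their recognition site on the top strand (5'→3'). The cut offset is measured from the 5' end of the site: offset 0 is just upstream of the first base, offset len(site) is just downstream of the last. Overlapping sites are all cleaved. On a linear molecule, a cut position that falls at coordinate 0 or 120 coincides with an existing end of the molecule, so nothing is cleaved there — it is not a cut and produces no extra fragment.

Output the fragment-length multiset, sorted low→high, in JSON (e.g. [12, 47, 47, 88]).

[10,12,98]

Site scan:
  PtaI (CAAA, off=0): starts [110] → cuts [110]
  KluIX (CGGTATTT, off=5): no sites
  BxoII (TAAG, off=2): starts [96] → cuts [98]
  EstVI (GCTGCTCT, off=7): no sites

Pooled cuts: [98, 110]

Fragment lengths:
  [0,98): 98 bp
  [98,110): 12 bp
  [110,120): 10 bp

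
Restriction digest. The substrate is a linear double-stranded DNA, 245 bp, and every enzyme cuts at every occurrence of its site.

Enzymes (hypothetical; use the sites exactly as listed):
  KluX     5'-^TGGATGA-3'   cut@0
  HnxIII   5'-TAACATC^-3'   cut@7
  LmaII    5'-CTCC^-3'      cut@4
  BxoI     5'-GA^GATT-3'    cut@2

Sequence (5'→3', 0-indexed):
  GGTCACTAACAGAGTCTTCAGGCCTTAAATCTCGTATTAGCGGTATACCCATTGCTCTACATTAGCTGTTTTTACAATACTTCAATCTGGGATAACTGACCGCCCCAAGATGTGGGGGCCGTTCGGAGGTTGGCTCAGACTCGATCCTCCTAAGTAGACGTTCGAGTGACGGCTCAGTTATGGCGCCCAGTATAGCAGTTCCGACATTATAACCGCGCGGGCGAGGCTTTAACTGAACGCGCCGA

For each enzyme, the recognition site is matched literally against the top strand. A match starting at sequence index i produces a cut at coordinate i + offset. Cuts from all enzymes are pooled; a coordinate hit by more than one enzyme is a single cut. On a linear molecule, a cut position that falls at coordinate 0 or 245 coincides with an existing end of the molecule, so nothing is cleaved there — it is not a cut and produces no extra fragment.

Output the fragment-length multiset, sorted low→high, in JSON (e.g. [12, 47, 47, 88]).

[95,150]

Scan for sites:
  KluX (TGGATGA, off=0): no sites
  HnxIII (TAACATC, off=7): no sites
  LmaII CTCC/4: at [146] ⇒ [150]
  BxoI (GAGATT, off=2): no sites

Pooled cuts: [150]

Fragments:
  [0,150): 150 bp
  [150,245): 95 bp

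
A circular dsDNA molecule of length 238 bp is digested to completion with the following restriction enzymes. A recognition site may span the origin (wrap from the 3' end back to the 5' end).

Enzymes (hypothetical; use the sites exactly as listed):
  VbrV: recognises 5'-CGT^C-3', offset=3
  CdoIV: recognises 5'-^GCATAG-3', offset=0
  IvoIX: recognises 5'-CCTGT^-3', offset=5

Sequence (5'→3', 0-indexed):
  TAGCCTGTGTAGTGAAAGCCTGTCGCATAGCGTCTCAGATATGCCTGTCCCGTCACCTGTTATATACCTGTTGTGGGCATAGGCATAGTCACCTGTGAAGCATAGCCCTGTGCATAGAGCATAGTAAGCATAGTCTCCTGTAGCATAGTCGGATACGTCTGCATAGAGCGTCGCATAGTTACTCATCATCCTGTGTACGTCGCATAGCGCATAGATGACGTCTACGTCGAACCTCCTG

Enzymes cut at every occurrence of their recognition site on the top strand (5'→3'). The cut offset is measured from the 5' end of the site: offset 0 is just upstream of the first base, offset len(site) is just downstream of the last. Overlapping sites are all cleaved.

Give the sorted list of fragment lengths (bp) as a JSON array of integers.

Scan for sites:
  VbrV CGTC/3: at [30, 50, 155, 168, 197, 218, 224] ⇒ [33, 53, 158, 171, 200, 221, 227]
  CdoIV GCATAG/0: at [24, 76, 82, 99, 111, 118, 127, 142, 160, 172, 201, 208] ⇒ [24, 76, 82, 99, 111, 118, 127, 142, 160, 172, 201, 208]
  IvoIX CCTGT/5: at [3, 18, 43, 55, 66, 91, 106, 136, 189, 234] ⇒ [1, 8, 23, 48, 60, 71, 96, 111, 141, 194]

Pooled cuts: [1, 8, 23, 24, 33, 48, 53, 60, 71, 76, 82, 96, 99, 111, 118, 127, 141, 142, 158, 160, 171, 172, 194, 200, 201, 208, 221, 227]

Fragment lengths:
  1→8: 7 bp
  8→23: 15 bp
  23→24: 1 bp
  24→33: 9 bp
  33→48: 15 bp
  48→53: 5 bp
  53→60: 7 bp
  60→71: 11 bp
  71→76: 5 bp
  76→82: 6 bp
  82→96: 14 bp
  96→99: 3 bp
  99→111: 12 bp
  111→118: 7 bp
  118→127: 9 bp
  127→141: 14 bp
  141→142: 1 bp
  142→158: 16 bp
  158→160: 2 bp
  160→171: 11 bp
  171→172: 1 bp
  172→194: 22 bp
  194→200: 6 bp
  200→201: 1 bp
  201→208: 7 bp
  208→221: 13 bp
  221→227: 6 bp
  227→1 (wrap): 238-227+1 = 12 bp

[1,1,1,1,2,3,5,5,6,6,6,7,7,7,7,9,9,11,11,12,12,13,14,14,15,15,16,22]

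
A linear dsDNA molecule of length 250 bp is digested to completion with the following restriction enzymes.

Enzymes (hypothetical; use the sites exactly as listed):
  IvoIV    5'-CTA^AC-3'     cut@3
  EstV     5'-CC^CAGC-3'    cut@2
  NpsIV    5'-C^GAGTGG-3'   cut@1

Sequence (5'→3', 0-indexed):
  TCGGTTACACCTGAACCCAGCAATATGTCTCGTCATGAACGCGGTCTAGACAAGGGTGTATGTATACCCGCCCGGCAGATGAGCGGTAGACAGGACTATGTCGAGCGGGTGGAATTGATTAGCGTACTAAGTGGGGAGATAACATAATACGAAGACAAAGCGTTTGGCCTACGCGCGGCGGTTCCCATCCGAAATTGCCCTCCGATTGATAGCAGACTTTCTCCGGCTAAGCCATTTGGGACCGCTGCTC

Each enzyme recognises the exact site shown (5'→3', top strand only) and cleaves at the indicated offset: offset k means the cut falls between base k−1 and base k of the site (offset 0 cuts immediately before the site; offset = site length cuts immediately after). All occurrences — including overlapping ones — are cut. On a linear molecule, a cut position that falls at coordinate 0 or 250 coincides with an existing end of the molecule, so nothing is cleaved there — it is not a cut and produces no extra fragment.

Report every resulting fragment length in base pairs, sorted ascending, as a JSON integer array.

Site scan:
  IvoIV (CTAAC, off=3): no sites
  EstV CCCAGC/2: at [15] ⇒ [17]
  NpsIV (CGAGTGG, off=1): no sites

All cut coordinates (distinct, sorted): [17]

Fragment lengths:
  [0,17): 17 bp
  [17,250): 233 bp

[17,233]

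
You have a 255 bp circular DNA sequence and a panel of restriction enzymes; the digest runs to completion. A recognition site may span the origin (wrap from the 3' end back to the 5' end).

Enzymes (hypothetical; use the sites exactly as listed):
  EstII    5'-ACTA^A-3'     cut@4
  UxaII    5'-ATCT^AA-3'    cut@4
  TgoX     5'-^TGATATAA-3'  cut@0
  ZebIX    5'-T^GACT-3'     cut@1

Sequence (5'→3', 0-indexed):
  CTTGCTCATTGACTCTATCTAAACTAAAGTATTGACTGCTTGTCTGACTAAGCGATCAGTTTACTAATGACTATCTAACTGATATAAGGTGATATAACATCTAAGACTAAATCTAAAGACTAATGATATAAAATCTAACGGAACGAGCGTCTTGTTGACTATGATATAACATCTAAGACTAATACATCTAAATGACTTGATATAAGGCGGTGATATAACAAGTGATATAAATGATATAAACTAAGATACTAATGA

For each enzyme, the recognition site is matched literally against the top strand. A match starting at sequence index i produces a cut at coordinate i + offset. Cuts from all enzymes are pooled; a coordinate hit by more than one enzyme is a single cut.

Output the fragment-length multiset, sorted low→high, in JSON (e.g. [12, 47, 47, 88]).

[1,2,2,3,4,4,5,5,5,6,7,7,7,8,8,8,8,9,10,10,12,12,12,12,13,13,13,13,16,20]

Site scan:
  EstII (ACTAA, off=4): starts [22, 46, 62, 105, 118, 177, 239, 247] → cuts [26, 50, 66, 109, 122, 181, 243, 251]
  UxaII (ATCTAA, off=4): starts [16, 72, 98, 110, 132, 170, 185] → cuts [20, 76, 102, 114, 136, 174, 189]
  TgoX (TGATATAA, off=0): starts [79, 89, 123, 161, 197, 210, 222, 231] → cuts [79, 89, 123, 161, 197, 210, 222, 231]
  ZebIX (TGACT, off=1): starts [9, 32, 44, 67, 155, 192, 252] → cuts [10, 33, 45, 68, 156, 193, 253]

All cut coordinates (distinct, sorted): [10, 20, 26, 33, 45, 50, 66, 68, 76, 79, 89, 102, 109, 114, 122, 123, 136, 156, 161, 174, 181, 189, 193, 197, 210, 222, 231, 243, 251, 253]

Fragments:
  10→20: 10 bp
  20→26: 6 bp
  26→33: 7 bp
  33→45: 12 bp
  45→50: 5 bp
  50→66: 16 bp
  66→68: 2 bp
  68→76: 8 bp
  76→79: 3 bp
  79→89: 10 bp
  89→102: 13 bp
  102→109: 7 bp
  109→114: 5 bp
  114→122: 8 bp
  122→123: 1 bp
  123→136: 13 bp
  136→156: 20 bp
  156→161: 5 bp
  161→174: 13 bp
  174→181: 7 bp
  181→189: 8 bp
  189→193: 4 bp
  193→197: 4 bp
  197→210: 13 bp
  210→222: 12 bp
  222→231: 9 bp
  231→243: 12 bp
  243→251: 8 bp
  251→253: 2 bp
  253→10 (wrap): 255-253+10 = 12 bp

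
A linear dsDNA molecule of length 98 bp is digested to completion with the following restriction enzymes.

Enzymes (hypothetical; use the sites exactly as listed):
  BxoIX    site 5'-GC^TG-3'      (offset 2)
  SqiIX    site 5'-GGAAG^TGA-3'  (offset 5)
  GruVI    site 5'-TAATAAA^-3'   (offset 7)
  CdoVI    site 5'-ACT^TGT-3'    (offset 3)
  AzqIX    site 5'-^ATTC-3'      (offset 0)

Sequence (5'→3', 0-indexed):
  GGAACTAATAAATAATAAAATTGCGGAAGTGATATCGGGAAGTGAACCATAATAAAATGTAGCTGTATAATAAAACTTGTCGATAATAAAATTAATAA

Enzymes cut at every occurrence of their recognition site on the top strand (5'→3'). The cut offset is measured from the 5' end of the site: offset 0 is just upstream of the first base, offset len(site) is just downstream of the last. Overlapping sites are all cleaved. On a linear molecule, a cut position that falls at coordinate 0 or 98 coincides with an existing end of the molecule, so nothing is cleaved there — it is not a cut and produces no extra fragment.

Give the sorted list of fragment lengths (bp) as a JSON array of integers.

Scan for sites:
  BxoIX GCTG/2: at [61] ⇒ [63]
  SqiIX GGAAGTGA/5: at [24, 37] ⇒ [29, 42]
  GruVI TAATAAA/7: at [5, 12, 49, 67, 83] ⇒ [12, 19, 56, 74, 90]
  CdoVI ACTTGT/3: at [74] ⇒ [77]
  AzqIX (ATTC, off=0): no sites

All cut coordinates (distinct, sorted): [12, 19, 29, 42, 56, 63, 74, 77, 90]

Fragment lengths:
  [0,12): 12 bp
  [12,19): 7 bp
  [19,29): 10 bp
  [29,42): 13 bp
  [42,56): 14 bp
  [56,63): 7 bp
  [63,74): 11 bp
  [74,77): 3 bp
  [77,90): 13 bp
  [90,98): 8 bp

[3,7,7,8,10,11,12,13,13,14]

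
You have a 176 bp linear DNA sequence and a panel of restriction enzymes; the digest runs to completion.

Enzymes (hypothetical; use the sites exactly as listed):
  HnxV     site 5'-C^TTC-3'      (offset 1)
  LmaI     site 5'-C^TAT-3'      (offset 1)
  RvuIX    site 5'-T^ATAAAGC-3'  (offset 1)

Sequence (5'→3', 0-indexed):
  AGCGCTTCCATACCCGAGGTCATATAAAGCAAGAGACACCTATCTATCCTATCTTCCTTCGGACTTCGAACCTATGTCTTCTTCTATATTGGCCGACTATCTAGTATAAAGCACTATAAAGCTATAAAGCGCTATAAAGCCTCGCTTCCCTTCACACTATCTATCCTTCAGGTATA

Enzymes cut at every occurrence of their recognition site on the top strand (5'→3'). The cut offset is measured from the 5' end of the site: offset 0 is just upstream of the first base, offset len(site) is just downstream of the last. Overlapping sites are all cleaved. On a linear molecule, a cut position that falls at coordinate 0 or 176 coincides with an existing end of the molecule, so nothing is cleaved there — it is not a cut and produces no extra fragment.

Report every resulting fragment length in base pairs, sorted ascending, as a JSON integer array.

Per-enzyme occurrences:
  HnxV CTTC/1: at [4, 52, 56, 63, 77, 80, 144, 149, 165] ⇒ [5, 53, 57, 64, 78, 81, 145, 150, 166]
  LmaI CTAT/1: at [39, 43, 48, 71, 83, 96, 113, 121, 131, 156, 160] ⇒ [40, 44, 49, 72, 84, 97, 114, 122, 132, 157, 161]
  RvuIX TATAAAGC/1: at [22, 104, 114, 122, 132] ⇒ [23, 105, 115, 123, 133]

Pooled cuts: [5, 23, 40, 44, 49, 53, 57, 64, 72, 78, 81, 84, 97, 105, 114, 115, 122, 123, 132, 133, 145, 150, 157, 161, 166]

Fragments:
  [0,5): 5 bp
  [5,23): 18 bp
  [23,40): 17 bp
  [40,44): 4 bp
  [44,49): 5 bp
  [49,53): 4 bp
  [53,57): 4 bp
  [57,64): 7 bp
  [64,72): 8 bp
  [72,78): 6 bp
  [78,81): 3 bp
  [81,84): 3 bp
  [84,97): 13 bp
  [97,105): 8 bp
  [105,114): 9 bp
  [114,115): 1 bp
  [115,122): 7 bp
  [122,123): 1 bp
  [123,132): 9 bp
  [132,133): 1 bp
  [133,145): 12 bp
  [145,150): 5 bp
  [150,157): 7 bp
  [157,161): 4 bp
  [161,166): 5 bp
  [166,176): 10 bp

[1,1,1,3,3,4,4,4,4,5,5,5,5,6,7,7,7,8,8,9,9,10,12,13,17,18]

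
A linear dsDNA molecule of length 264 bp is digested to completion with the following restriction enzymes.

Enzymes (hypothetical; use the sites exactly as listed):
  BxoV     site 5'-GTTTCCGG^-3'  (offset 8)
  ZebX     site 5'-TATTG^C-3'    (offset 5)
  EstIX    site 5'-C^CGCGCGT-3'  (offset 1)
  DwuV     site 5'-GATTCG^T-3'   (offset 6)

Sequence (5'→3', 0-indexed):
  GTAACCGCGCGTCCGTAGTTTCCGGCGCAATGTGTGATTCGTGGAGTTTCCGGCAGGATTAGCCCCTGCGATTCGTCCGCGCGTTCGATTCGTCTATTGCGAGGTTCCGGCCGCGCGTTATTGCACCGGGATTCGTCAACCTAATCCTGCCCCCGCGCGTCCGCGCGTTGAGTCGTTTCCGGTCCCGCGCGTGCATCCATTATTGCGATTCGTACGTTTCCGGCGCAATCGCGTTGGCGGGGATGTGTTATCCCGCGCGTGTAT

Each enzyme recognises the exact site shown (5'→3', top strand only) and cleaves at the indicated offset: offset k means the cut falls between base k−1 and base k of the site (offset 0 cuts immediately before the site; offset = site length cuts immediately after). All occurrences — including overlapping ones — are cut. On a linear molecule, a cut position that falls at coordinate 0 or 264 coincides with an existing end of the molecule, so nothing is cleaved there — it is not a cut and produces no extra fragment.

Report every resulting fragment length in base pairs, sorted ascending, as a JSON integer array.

[2,3,5,7,7,8,11,11,12,12,12,12,15,16,18,20,20,21,22,30]

Scan for sites:
  BxoV (GTTTCCGG, off=8): starts [17, 45, 174, 215] → cuts [25, 53, 182, 223]
  ZebX (TATTGC, off=5): starts [94, 118, 200] → cuts [99, 123, 205]
  EstIX (CCGCGCGT, off=1): starts [4, 76, 110, 152, 160, 184, 252] → cuts [5, 77, 111, 153, 161, 185, 253]
  DwuV (GATTCGT, off=6): starts [35, 69, 86, 129, 206] → cuts [41, 75, 92, 135, 212]

All cut coordinates (distinct, sorted): [5, 25, 41, 53, 75, 77, 92, 99, 111, 123, 135, 153, 161, 182, 185, 205, 212, 223, 253]

Fragment lengths:
  [0,5): 5 bp
  [5,25): 20 bp
  [25,41): 16 bp
  [41,53): 12 bp
  [53,75): 22 bp
  [75,77): 2 bp
  [77,92): 15 bp
  [92,99): 7 bp
  [99,111): 12 bp
  [111,123): 12 bp
  [123,135): 12 bp
  [135,153): 18 bp
  [153,161): 8 bp
  [161,182): 21 bp
  [182,185): 3 bp
  [185,205): 20 bp
  [205,212): 7 bp
  [212,223): 11 bp
  [223,253): 30 bp
  [253,264): 11 bp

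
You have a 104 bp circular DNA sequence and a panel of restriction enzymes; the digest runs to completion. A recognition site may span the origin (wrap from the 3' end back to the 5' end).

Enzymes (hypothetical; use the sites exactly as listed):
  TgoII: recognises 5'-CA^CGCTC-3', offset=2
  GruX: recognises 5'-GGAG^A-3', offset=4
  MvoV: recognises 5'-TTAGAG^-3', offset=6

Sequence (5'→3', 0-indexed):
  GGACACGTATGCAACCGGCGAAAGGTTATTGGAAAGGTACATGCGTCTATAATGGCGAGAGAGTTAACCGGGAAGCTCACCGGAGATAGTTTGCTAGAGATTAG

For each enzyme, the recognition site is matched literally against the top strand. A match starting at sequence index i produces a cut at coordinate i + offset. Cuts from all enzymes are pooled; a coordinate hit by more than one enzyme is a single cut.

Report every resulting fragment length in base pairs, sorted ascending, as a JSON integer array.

[104]

Per-enzyme occurrences:
  TgoII (CACGCTC, off=2): no sites
  GruX (GGAGA, off=4): starts [81] → cuts [85]
  MvoV (TTAGAG, off=6): no sites

Pooled cuts: [85]

Fragments:
  85→85 (wrap): 104-85+85 = 104 bp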